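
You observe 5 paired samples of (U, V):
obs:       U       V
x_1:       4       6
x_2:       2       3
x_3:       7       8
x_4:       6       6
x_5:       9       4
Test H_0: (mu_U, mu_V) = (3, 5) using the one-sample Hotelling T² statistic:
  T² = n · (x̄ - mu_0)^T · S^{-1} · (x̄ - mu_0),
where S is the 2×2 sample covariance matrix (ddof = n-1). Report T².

Step 1 — sample mean vector:
  mean(U) = (4 + 2 + 7 + 6 + 9) / 5 = 28/5 = 5.6
  mean(V) = (6 + 3 + 8 + 6 + 4) / 5 = 27/5 = 5.4
  x̄ = (5.6, 5.4),  deviation x̄ - mu_0 = (5.6, 5.4) - (3, 5) = (2.6, 0.4).

Step 2 — sample covariance matrix, S[i,j] = (1/(n-1)) · Σ_k (x_{k,i} - mean_i) · (x_{k,j} - mean_j), divisor n-1 = 4:
  S[U,U] = ((-1.6)·(-1.6) + (-3.6)·(-3.6) + (1.4)·(1.4) + (0.4)·(0.4) + (3.4)·(3.4)) / 4 = 29.2/4 = 7.3
  S[U,V] = ((-1.6)·(0.6) + (-3.6)·(-2.4) + (1.4)·(2.6) + (0.4)·(0.6) + (3.4)·(-1.4)) / 4 = 6.8/4 = 1.7
  S[V,V] = ((0.6)·(0.6) + (-2.4)·(-2.4) + (2.6)·(2.6) + (0.6)·(0.6) + (-1.4)·(-1.4)) / 4 = 15.2/4 = 3.8
  S = [[7.3, 1.7],
 [1.7, 3.8]].

Step 3 — invert S. det(S) = 7.3·3.8 - (1.7)² = 24.85.
  S^{-1} = (1/det) · [[d, -b], [-b, a]] = [[0.1529, -0.0684],
 [-0.0684, 0.2938]].

Step 4 — quadratic form (x̄ - mu_0)^T · S^{-1} · (x̄ - mu_0):
  S^{-1} · (x̄ - mu_0) = (0.3702, -0.0604),
  (x̄ - mu_0)^T · [...] = (2.6)·(0.3702) + (0.4)·(-0.0604) = 0.9384.

Step 5 — scale by n: T² = 5 · 0.9384 = 4.6922.

T² ≈ 4.6922


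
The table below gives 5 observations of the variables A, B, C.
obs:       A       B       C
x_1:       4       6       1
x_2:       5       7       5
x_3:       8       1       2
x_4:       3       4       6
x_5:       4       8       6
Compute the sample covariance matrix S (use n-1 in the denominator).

Step 1 — column means:
  mean(A) = (4 + 5 + 8 + 3 + 4) / 5 = 24/5 = 4.8
  mean(B) = (6 + 7 + 1 + 4 + 8) / 5 = 26/5 = 5.2
  mean(C) = (1 + 5 + 2 + 6 + 6) / 5 = 20/5 = 4

Step 2 — sample covariance S[i,j] = (1/(n-1)) · Σ_k (x_{k,i} - mean_i) · (x_{k,j} - mean_j), with n-1 = 4.
  S[A,A] = ((-0.8)·(-0.8) + (0.2)·(0.2) + (3.2)·(3.2) + (-1.8)·(-1.8) + (-0.8)·(-0.8)) / 4 = 14.8/4 = 3.7
  S[A,B] = ((-0.8)·(0.8) + (0.2)·(1.8) + (3.2)·(-4.2) + (-1.8)·(-1.2) + (-0.8)·(2.8)) / 4 = -13.8/4 = -3.45
  S[A,C] = ((-0.8)·(-3) + (0.2)·(1) + (3.2)·(-2) + (-1.8)·(2) + (-0.8)·(2)) / 4 = -9/4 = -2.25
  S[B,B] = ((0.8)·(0.8) + (1.8)·(1.8) + (-4.2)·(-4.2) + (-1.2)·(-1.2) + (2.8)·(2.8)) / 4 = 30.8/4 = 7.7
  S[B,C] = ((0.8)·(-3) + (1.8)·(1) + (-4.2)·(-2) + (-1.2)·(2) + (2.8)·(2)) / 4 = 11/4 = 2.75
  S[C,C] = ((-3)·(-3) + (1)·(1) + (-2)·(-2) + (2)·(2) + (2)·(2)) / 4 = 22/4 = 5.5

S is symmetric (S[j,i] = S[i,j]). Assembling:

S = [[3.7, -3.45, -2.25],
 [-3.45, 7.7, 2.75],
 [-2.25, 2.75, 5.5]]


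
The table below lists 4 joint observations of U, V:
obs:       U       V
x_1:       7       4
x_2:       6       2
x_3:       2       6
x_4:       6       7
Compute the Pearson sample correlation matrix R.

Step 1 — column means:
  mean(U) = (7 + 6 + 2 + 6) / 4 = 21/4 = 5.25
  mean(V) = (4 + 2 + 6 + 7) / 4 = 19/4 = 4.75

Step 2 — sample variances and covariances s[i,j] = (1/(n-1)) · Σ_k (x_{k,i} - mean_i) · (x_{k,j} - mean_j), with n-1 = 3:
  s[U,U] = ((1.75)·(1.75) + (0.75)·(0.75) + (-3.25)·(-3.25) + (0.75)·(0.75)) / 3 = 14.75/3 = 4.9167
  s[U,V] = ((1.75)·(-0.75) + (0.75)·(-2.75) + (-3.25)·(1.25) + (0.75)·(2.25)) / 3 = -5.75/3 = -1.9167
  s[V,V] = ((-0.75)·(-0.75) + (-2.75)·(-2.75) + (1.25)·(1.25) + (2.25)·(2.25)) / 3 = 14.75/3 = 4.9167
  Sample standard deviations s_i = √(s[i,i]):
  s(U) = √(4.9167) = 2.2174
  s(V) = √(4.9167) = 2.2174

Step 3 — r_{ij} = s_{ij} / (s_i · s_j):
  r[U,U] = 1 (diagonal).
  r[U,V] = -1.9167 / (2.2174 · 2.2174) = -1.9167 / 4.9167 = -0.3898
  r[V,V] = 1 (diagonal).

R is symmetric with unit diagonal. Assembling:

R = [[1, -0.3898],
 [-0.3898, 1]]


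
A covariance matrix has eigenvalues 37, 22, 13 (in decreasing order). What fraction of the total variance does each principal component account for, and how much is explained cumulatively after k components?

Step 1 — total variance = trace(Sigma) = Σ λ_i = 37 + 22 + 13 = 72.

Step 2 — fraction explained by component i = λ_i / Σ λ:
  PC1: 37/72 = 0.5139
  PC2: 22/72 = 0.3056
  PC3: 13/72 = 0.1806

Step 3 — cumulative fraction after k components = (λ_1 + ... + λ_k) / Σ λ:
  k = 1: 37/72 = 0.5139
  k = 2: (37 + 22)/72 = 59/72 = 0.8194
  k = 3: (37 + 22 + 13)/72 = 72/72 = 1

Summary (fraction, with percent):

explained: PC1 0.5139 (51.39%), PC2 0.3056 (30.56%), PC3 0.1806 (18.06%);  cumulative: 0.5139, 0.8194, 1


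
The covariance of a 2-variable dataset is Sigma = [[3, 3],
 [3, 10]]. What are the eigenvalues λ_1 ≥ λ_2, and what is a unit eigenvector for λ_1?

Step 1 — characteristic polynomial of 2×2 Sigma:
  det(Sigma - λI) = λ² - trace · λ + det = 0.
  trace = 3 + 10 = 13, det = 3·10 - (3)² = 21.
Step 2 — discriminant:
  Δ = trace² - 4·det = 169 - 84 = 85.
Step 3 — eigenvalues:
  λ = (trace ± √Δ)/2 = (13 ± 9.2195)/2,
  λ_1 = 11.1098,  λ_2 = 1.8902.

Step 4 — unit eigenvector for λ_1: solve (Sigma - λ_1 I)v = 0. First row:
  (3 - 11.1098)·v_x + (3)·v_y = 0, i.e. (-8.1098)·v_x + (3)·v_y = 0,
  so v ∝ (b, λ_1 - a) = (3, 8.1098) = u.
  ||u|| = √((3)² + (8.1098)²) = √(74.7684) ≈ 8.6469,
  v_1 = u/||u|| ≈ (0.3469, 0.9379) (||v_1|| = 1).

λ_1 = 11.1098,  λ_2 = 1.8902;  v_1 ≈ (0.3469, 0.9379)


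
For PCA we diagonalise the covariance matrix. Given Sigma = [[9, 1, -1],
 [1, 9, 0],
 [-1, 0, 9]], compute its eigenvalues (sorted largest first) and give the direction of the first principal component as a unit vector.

Step 1 — characteristic polynomial p(λ) = det(λI - Sigma) = λ³ - tr·λ² + c_1·λ - det, where tr = trace, c_1 = sum of the principal 2×2 minors, det = det(Sigma):
  tr = 9 + 9 + 9 = 27,
  c_1 = (9·9 - (1)²) + (9·9 - (-1)²) + (9·9 - (0)²) = 80 + 80 + 81 = 241,
  det = 9·(9·9 - (0)²) - (1)·((1)·9 - (0)·(-1)) + (-1)·((1)·(0) - 9·(-1)) = 9·(81) - (1)·(9) + (-1)·(9) = 711.
  So p(λ) = λ³ - 27λ² + 241λ - 711.
Step 2 — look for an integer root (rational root theorem: any rational root is an integer divisor of 711). Testing λ = 9:
  p(9) = 729 - 2187 + 2169 - 711 = 0  ✓
  Dividing out (λ - 9): p(λ) = (λ - 9)(λ² - 18λ + 79).
Step 3 — remaining eigenvalues from the quadratic λ² - 18λ + 79 = 0:
  Δ = 18² - 4·79 = 324 - 316 = 8,  λ = (18 ± √8)/2 = (18 ± 2.8284)/2 ≈ 10.4142 or 7.5858.
  Sorted: λ_1 = 10.4142,  λ_2 = 9,  λ_3 = 7.5858  (check: sum = 27 = tr ✓).

Step 4 — unit eigenvector for λ_1 ≈ 10.4142: v spans the null space of (Sigma - λ_1 I), whose rows are
  r_1 = (-1.4142, 1, -1),  r_2 = (1, -1.4142, 0),  r_3 = (-1, 0, -1.4142).
  v is orthogonal to every row, so take v ∝ r_1 × r_2 = ((1)·(0) - (-1)·(-1.4142), (-1)·(1) - (-1.4142)·(0), (-1.4142)·(-1.4142) - (1)·(1)) ≈ (-1.4142, -1, 1).
  Rescale (multiply by -1 so the first nonzero entry is positive): u = (1.4142, 1, -1).
  ||u|| = √((1.4142)² + (1)² + (-1)²) = √(4) ≈ 2,  v_1 = u/||u|| ≈ (0.7071, 0.5, -0.5) (||v_1|| = 1).

λ_1 = 10.4142,  λ_2 = 9,  λ_3 = 7.5858;  v_1 ≈ (0.7071, 0.5, -0.5)


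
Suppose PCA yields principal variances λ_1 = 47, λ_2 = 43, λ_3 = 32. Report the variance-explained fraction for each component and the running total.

Step 1 — total variance = trace(Sigma) = Σ λ_i = 47 + 43 + 32 = 122.

Step 2 — fraction explained by component i = λ_i / Σ λ:
  PC1: 47/122 = 0.3852
  PC2: 43/122 = 0.3525
  PC3: 32/122 = 0.2623

Step 3 — cumulative fraction after k components = (λ_1 + ... + λ_k) / Σ λ:
  k = 1: 47/122 = 0.3852
  k = 2: (47 + 43)/122 = 90/122 = 0.7377
  k = 3: (47 + 43 + 32)/122 = 122/122 = 1

Summary (fraction, with percent):

explained: PC1 0.3852 (38.52%), PC2 0.3525 (35.25%), PC3 0.2623 (26.23%);  cumulative: 0.3852, 0.7377, 1


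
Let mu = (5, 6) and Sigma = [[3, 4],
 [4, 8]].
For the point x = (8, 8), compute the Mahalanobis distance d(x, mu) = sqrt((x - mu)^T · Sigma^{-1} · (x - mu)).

Step 1 — centre the observation: (x - mu) = (3, 2).

Step 2 — invert Sigma. det(Sigma) = 3·8 - (4)² = 8.
  Sigma^{-1} = (1/det) · [[d, -b], [-b, a]] = [[1, -0.5],
 [-0.5, 0.375]].

Step 3 — form the quadratic (x - mu)^T · Sigma^{-1} · (x - mu):
  Sigma^{-1} · (x - mu) = (2, -0.75).
  (x - mu)^T · [Sigma^{-1} · (x - mu)] = (3)·(2) + (2)·(-0.75) = 4.5.

Step 4 — take square root: d = √(4.5) ≈ 2.1213.

d(x, mu) = √(4.5) ≈ 2.1213


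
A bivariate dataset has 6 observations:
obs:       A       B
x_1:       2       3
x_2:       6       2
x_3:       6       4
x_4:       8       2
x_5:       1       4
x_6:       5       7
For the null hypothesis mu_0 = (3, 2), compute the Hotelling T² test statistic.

Step 1 — sample mean vector:
  mean(A) = (2 + 6 + 6 + 8 + 1 + 5) / 6 = 28/6 = 4.6667
  mean(B) = (3 + 2 + 4 + 2 + 4 + 7) / 6 = 22/6 = 3.6667
  x̄ = (4.6667, 3.6667),  deviation x̄ - mu_0 = (4.6667, 3.6667) - (3, 2) = (1.6667, 1.6667).

Step 2 — sample covariance matrix, S[i,j] = (1/(n-1)) · Σ_k (x_{k,i} - mean_i) · (x_{k,j} - mean_j), divisor n-1 = 5:
  S[A,A] = ((-2.6667)·(-2.6667) + (1.3333)·(1.3333) + (1.3333)·(1.3333) + (3.3333)·(3.3333) + (-3.6667)·(-3.6667) + (0.3333)·(0.3333)) / 5 = 35.3333/5 = 7.0667
  S[A,B] = ((-2.6667)·(-0.6667) + (1.3333)·(-1.6667) + (1.3333)·(0.3333) + (3.3333)·(-1.6667) + (-3.6667)·(0.3333) + (0.3333)·(3.3333)) / 5 = -5.6667/5 = -1.1333
  S[B,B] = ((-0.6667)·(-0.6667) + (-1.6667)·(-1.6667) + (0.3333)·(0.3333) + (-1.6667)·(-1.6667) + (0.3333)·(0.3333) + (3.3333)·(3.3333)) / 5 = 17.3333/5 = 3.4667
  S = [[7.0667, -1.1333],
 [-1.1333, 3.4667]].

Step 3 — invert S. det(S) = 7.0667·3.4667 - (-1.1333)² = 23.2133.
  S^{-1} = (1/det) · [[d, -b], [-b, a]] = [[0.1493, 0.0488],
 [0.0488, 0.3044]].

Step 4 — quadratic form (x̄ - mu_0)^T · S^{-1} · (x̄ - mu_0):
  S^{-1} · (x̄ - mu_0) = (0.3303, 0.5887),
  (x̄ - mu_0)^T · [...] = (1.6667)·(0.3303) + (1.6667)·(0.5887) = 1.5317.

Step 5 — scale by n: T² = 6 · 1.5317 = 9.1901.

T² ≈ 9.1901


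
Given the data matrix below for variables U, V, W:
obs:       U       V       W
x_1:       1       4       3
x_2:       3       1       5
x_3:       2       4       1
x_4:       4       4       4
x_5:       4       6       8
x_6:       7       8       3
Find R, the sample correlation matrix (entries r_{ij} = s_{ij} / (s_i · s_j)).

Step 1 — column means:
  mean(U) = (1 + 3 + 2 + 4 + 4 + 7) / 6 = 21/6 = 3.5
  mean(V) = (4 + 1 + 4 + 4 + 6 + 8) / 6 = 27/6 = 4.5
  mean(W) = (3 + 5 + 1 + 4 + 8 + 3) / 6 = 24/6 = 4

Step 2 — sample variances and covariances s[i,j] = (1/(n-1)) · Σ_k (x_{k,i} - mean_i) · (x_{k,j} - mean_j), with n-1 = 5:
  s[U,U] = ((-2.5)·(-2.5) + (-0.5)·(-0.5) + (-1.5)·(-1.5) + (0.5)·(0.5) + (0.5)·(0.5) + (3.5)·(3.5)) / 5 = 21.5/5 = 4.3
  s[U,V] = ((-2.5)·(-0.5) + (-0.5)·(-3.5) + (-1.5)·(-0.5) + (0.5)·(-0.5) + (0.5)·(1.5) + (3.5)·(3.5)) / 5 = 16.5/5 = 3.3
  s[U,W] = ((-2.5)·(-1) + (-0.5)·(1) + (-1.5)·(-3) + (0.5)·(0) + (0.5)·(4) + (3.5)·(-1)) / 5 = 5/5 = 1
  s[V,V] = ((-0.5)·(-0.5) + (-3.5)·(-3.5) + (-0.5)·(-0.5) + (-0.5)·(-0.5) + (1.5)·(1.5) + (3.5)·(3.5)) / 5 = 27.5/5 = 5.5
  s[V,W] = ((-0.5)·(-1) + (-3.5)·(1) + (-0.5)·(-3) + (-0.5)·(0) + (1.5)·(4) + (3.5)·(-1)) / 5 = 1/5 = 0.2
  s[W,W] = ((-1)·(-1) + (1)·(1) + (-3)·(-3) + (0)·(0) + (4)·(4) + (-1)·(-1)) / 5 = 28/5 = 5.6
  Sample standard deviations s_i = √(s[i,i]):
  s(U) = √(4.3) = 2.0736
  s(V) = √(5.5) = 2.3452
  s(W) = √(5.6) = 2.3664

Step 3 — r_{ij} = s_{ij} / (s_i · s_j):
  r[U,U] = 1 (diagonal).
  r[U,V] = 3.3 / (2.0736 · 2.3452) = 3.3 / 4.8631 = 0.6786
  r[U,W] = 1 / (2.0736 · 2.3664) = 1 / 4.9071 = 0.2038
  r[V,V] = 1 (diagonal).
  r[V,W] = 0.2 / (2.3452 · 2.3664) = 0.2 / 5.5498 = 0.036
  r[W,W] = 1 (diagonal).

R is symmetric with unit diagonal. Assembling:

R = [[1, 0.6786, 0.2038],
 [0.6786, 1, 0.036],
 [0.2038, 0.036, 1]]


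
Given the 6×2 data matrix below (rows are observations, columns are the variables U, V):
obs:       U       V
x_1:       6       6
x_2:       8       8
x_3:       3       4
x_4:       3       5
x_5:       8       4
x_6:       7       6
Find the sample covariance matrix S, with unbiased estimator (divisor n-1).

Step 1 — column means:
  mean(U) = (6 + 8 + 3 + 3 + 8 + 7) / 6 = 35/6 = 5.8333
  mean(V) = (6 + 8 + 4 + 5 + 4 + 6) / 6 = 33/6 = 5.5

Step 2 — sample covariance S[i,j] = (1/(n-1)) · Σ_k (x_{k,i} - mean_i) · (x_{k,j} - mean_j), with n-1 = 5.
  S[U,U] = ((0.1667)·(0.1667) + (2.1667)·(2.1667) + (-2.8333)·(-2.8333) + (-2.8333)·(-2.8333) + (2.1667)·(2.1667) + (1.1667)·(1.1667)) / 5 = 26.8333/5 = 5.3667
  S[U,V] = ((0.1667)·(0.5) + (2.1667)·(2.5) + (-2.8333)·(-1.5) + (-2.8333)·(-0.5) + (2.1667)·(-1.5) + (1.1667)·(0.5)) / 5 = 8.5/5 = 1.7
  S[V,V] = ((0.5)·(0.5) + (2.5)·(2.5) + (-1.5)·(-1.5) + (-0.5)·(-0.5) + (-1.5)·(-1.5) + (0.5)·(0.5)) / 5 = 11.5/5 = 2.3

S is symmetric (S[j,i] = S[i,j]). Assembling:

S = [[5.3667, 1.7],
 [1.7, 2.3]]


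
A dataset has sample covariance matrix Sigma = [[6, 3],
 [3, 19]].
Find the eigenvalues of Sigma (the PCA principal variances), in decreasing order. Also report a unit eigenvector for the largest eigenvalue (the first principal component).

Step 1 — characteristic polynomial of 2×2 Sigma:
  det(Sigma - λI) = λ² - trace · λ + det = 0.
  trace = 6 + 19 = 25, det = 6·19 - (3)² = 105.
Step 2 — discriminant:
  Δ = trace² - 4·det = 625 - 420 = 205.
Step 3 — eigenvalues:
  λ = (trace ± √Δ)/2 = (25 ± 14.3178)/2,
  λ_1 = 19.6589,  λ_2 = 5.3411.

Step 4 — unit eigenvector for λ_1: solve (Sigma - λ_1 I)v = 0. First row:
  (6 - 19.6589)·v_x + (3)·v_y = 0, i.e. (-13.6589)·v_x + (3)·v_y = 0,
  so v ∝ (b, λ_1 - a) = (3, 13.6589) = u.
  ||u|| = √((3)² + (13.6589)²) = √(195.5658) ≈ 13.9845,
  v_1 = u/||u|| ≈ (0.2145, 0.9767) (||v_1|| = 1).

λ_1 = 19.6589,  λ_2 = 5.3411;  v_1 ≈ (0.2145, 0.9767)


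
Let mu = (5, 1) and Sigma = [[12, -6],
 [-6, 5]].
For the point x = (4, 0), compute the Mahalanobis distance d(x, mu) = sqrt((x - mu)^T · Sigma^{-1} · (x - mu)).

Step 1 — centre the observation: (x - mu) = (-1, -1).

Step 2 — invert Sigma. det(Sigma) = 12·5 - (-6)² = 24.
  Sigma^{-1} = (1/det) · [[d, -b], [-b, a]] = [[0.2083, 0.25],
 [0.25, 0.5]].

Step 3 — form the quadratic (x - mu)^T · Sigma^{-1} · (x - mu):
  Sigma^{-1} · (x - mu) = (-0.4583, -0.75).
  (x - mu)^T · [Sigma^{-1} · (x - mu)] = (-1)·(-0.4583) + (-1)·(-0.75) = 1.2083.

Step 4 — take square root: d = √(1.2083) ≈ 1.0992.

d(x, mu) = √(1.2083) ≈ 1.0992


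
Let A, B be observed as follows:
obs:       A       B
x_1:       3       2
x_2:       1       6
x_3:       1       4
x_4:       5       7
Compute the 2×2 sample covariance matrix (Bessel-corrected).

Step 1 — column means:
  mean(A) = (3 + 1 + 1 + 5) / 4 = 10/4 = 2.5
  mean(B) = (2 + 6 + 4 + 7) / 4 = 19/4 = 4.75

Step 2 — sample covariance S[i,j] = (1/(n-1)) · Σ_k (x_{k,i} - mean_i) · (x_{k,j} - mean_j), with n-1 = 3.
  S[A,A] = ((0.5)·(0.5) + (-1.5)·(-1.5) + (-1.5)·(-1.5) + (2.5)·(2.5)) / 3 = 11/3 = 3.6667
  S[A,B] = ((0.5)·(-2.75) + (-1.5)·(1.25) + (-1.5)·(-0.75) + (2.5)·(2.25)) / 3 = 3.5/3 = 1.1667
  S[B,B] = ((-2.75)·(-2.75) + (1.25)·(1.25) + (-0.75)·(-0.75) + (2.25)·(2.25)) / 3 = 14.75/3 = 4.9167

S is symmetric (S[j,i] = S[i,j]). Assembling:

S = [[3.6667, 1.1667],
 [1.1667, 4.9167]]


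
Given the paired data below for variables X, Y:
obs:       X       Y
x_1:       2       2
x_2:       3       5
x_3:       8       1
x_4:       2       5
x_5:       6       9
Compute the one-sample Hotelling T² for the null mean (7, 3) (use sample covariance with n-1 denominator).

Step 1 — sample mean vector:
  mean(X) = (2 + 3 + 8 + 2 + 6) / 5 = 21/5 = 4.2
  mean(Y) = (2 + 5 + 1 + 5 + 9) / 5 = 22/5 = 4.4
  x̄ = (4.2, 4.4),  deviation x̄ - mu_0 = (4.2, 4.4) - (7, 3) = (-2.8, 1.4).

Step 2 — sample covariance matrix, S[i,j] = (1/(n-1)) · Σ_k (x_{k,i} - mean_i) · (x_{k,j} - mean_j), divisor n-1 = 4:
  S[X,X] = ((-2.2)·(-2.2) + (-1.2)·(-1.2) + (3.8)·(3.8) + (-2.2)·(-2.2) + (1.8)·(1.8)) / 4 = 28.8/4 = 7.2
  S[X,Y] = ((-2.2)·(-2.4) + (-1.2)·(0.6) + (3.8)·(-3.4) + (-2.2)·(0.6) + (1.8)·(4.6)) / 4 = -1.4/4 = -0.35
  S[Y,Y] = ((-2.4)·(-2.4) + (0.6)·(0.6) + (-3.4)·(-3.4) + (0.6)·(0.6) + (4.6)·(4.6)) / 4 = 39.2/4 = 9.8
  S = [[7.2, -0.35],
 [-0.35, 9.8]].

Step 3 — invert S. det(S) = 7.2·9.8 - (-0.35)² = 70.4375.
  S^{-1} = (1/det) · [[d, -b], [-b, a]] = [[0.1391, 0.005],
 [0.005, 0.1022]].

Step 4 — quadratic form (x̄ - mu_0)^T · S^{-1} · (x̄ - mu_0):
  S^{-1} · (x̄ - mu_0) = (-0.3826, 0.1292),
  (x̄ - mu_0)^T · [...] = (-2.8)·(-0.3826) + (1.4)·(0.1292) = 1.2522.

Step 5 — scale by n: T² = 5 · 1.2522 = 6.2609.

T² ≈ 6.2609


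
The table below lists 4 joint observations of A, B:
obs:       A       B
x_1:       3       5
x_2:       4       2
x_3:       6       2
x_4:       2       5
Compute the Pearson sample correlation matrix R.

Step 1 — column means:
  mean(A) = (3 + 4 + 6 + 2) / 4 = 15/4 = 3.75
  mean(B) = (5 + 2 + 2 + 5) / 4 = 14/4 = 3.5

Step 2 — sample variances and covariances s[i,j] = (1/(n-1)) · Σ_k (x_{k,i} - mean_i) · (x_{k,j} - mean_j), with n-1 = 3:
  s[A,A] = ((-0.75)·(-0.75) + (0.25)·(0.25) + (2.25)·(2.25) + (-1.75)·(-1.75)) / 3 = 8.75/3 = 2.9167
  s[A,B] = ((-0.75)·(1.5) + (0.25)·(-1.5) + (2.25)·(-1.5) + (-1.75)·(1.5)) / 3 = -7.5/3 = -2.5
  s[B,B] = ((1.5)·(1.5) + (-1.5)·(-1.5) + (-1.5)·(-1.5) + (1.5)·(1.5)) / 3 = 9/3 = 3
  Sample standard deviations s_i = √(s[i,i]):
  s(A) = √(2.9167) = 1.7078
  s(B) = √(3) = 1.7321

Step 3 — r_{ij} = s_{ij} / (s_i · s_j):
  r[A,A] = 1 (diagonal).
  r[A,B] = -2.5 / (1.7078 · 1.7321) = -2.5 / 2.958 = -0.8452
  r[B,B] = 1 (diagonal).

R is symmetric with unit diagonal. Assembling:

R = [[1, -0.8452],
 [-0.8452, 1]]


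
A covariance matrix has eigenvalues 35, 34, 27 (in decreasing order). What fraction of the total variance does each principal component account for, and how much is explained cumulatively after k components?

Step 1 — total variance = trace(Sigma) = Σ λ_i = 35 + 34 + 27 = 96.

Step 2 — fraction explained by component i = λ_i / Σ λ:
  PC1: 35/96 = 0.3646
  PC2: 34/96 = 0.3542
  PC3: 27/96 = 0.2812

Step 3 — cumulative fraction after k components = (λ_1 + ... + λ_k) / Σ λ:
  k = 1: 35/96 = 0.3646
  k = 2: (35 + 34)/96 = 69/96 = 0.7188
  k = 3: (35 + 34 + 27)/96 = 96/96 = 1

Summary (fraction, with percent):

explained: PC1 0.3646 (36.46%), PC2 0.3542 (35.42%), PC3 0.2812 (28.12%);  cumulative: 0.3646, 0.7188, 1


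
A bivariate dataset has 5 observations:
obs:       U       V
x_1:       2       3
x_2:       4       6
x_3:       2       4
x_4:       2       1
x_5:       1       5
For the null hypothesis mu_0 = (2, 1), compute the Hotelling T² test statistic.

Step 1 — sample mean vector:
  mean(U) = (2 + 4 + 2 + 2 + 1) / 5 = 11/5 = 2.2
  mean(V) = (3 + 6 + 4 + 1 + 5) / 5 = 19/5 = 3.8
  x̄ = (2.2, 3.8),  deviation x̄ - mu_0 = (2.2, 3.8) - (2, 1) = (0.2, 2.8).

Step 2 — sample covariance matrix, S[i,j] = (1/(n-1)) · Σ_k (x_{k,i} - mean_i) · (x_{k,j} - mean_j), divisor n-1 = 4:
  S[U,U] = ((-0.2)·(-0.2) + (1.8)·(1.8) + (-0.2)·(-0.2) + (-0.2)·(-0.2) + (-1.2)·(-1.2)) / 4 = 4.8/4 = 1.2
  S[U,V] = ((-0.2)·(-0.8) + (1.8)·(2.2) + (-0.2)·(0.2) + (-0.2)·(-2.8) + (-1.2)·(1.2)) / 4 = 3.2/4 = 0.8
  S[V,V] = ((-0.8)·(-0.8) + (2.2)·(2.2) + (0.2)·(0.2) + (-2.8)·(-2.8) + (1.2)·(1.2)) / 4 = 14.8/4 = 3.7
  S = [[1.2, 0.8],
 [0.8, 3.7]].

Step 3 — invert S. det(S) = 1.2·3.7 - (0.8)² = 3.8.
  S^{-1} = (1/det) · [[d, -b], [-b, a]] = [[0.9737, -0.2105],
 [-0.2105, 0.3158]].

Step 4 — quadratic form (x̄ - mu_0)^T · S^{-1} · (x̄ - mu_0):
  S^{-1} · (x̄ - mu_0) = (-0.3947, 0.8421),
  (x̄ - mu_0)^T · [...] = (0.2)·(-0.3947) + (2.8)·(0.8421) = 2.2789.

Step 5 — scale by n: T² = 5 · 2.2789 = 11.3947.

T² ≈ 11.3947


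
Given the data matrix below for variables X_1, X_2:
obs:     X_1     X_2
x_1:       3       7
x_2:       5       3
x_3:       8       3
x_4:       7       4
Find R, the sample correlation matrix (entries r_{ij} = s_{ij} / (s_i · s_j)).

Step 1 — column means:
  mean(X_1) = (3 + 5 + 8 + 7) / 4 = 23/4 = 5.75
  mean(X_2) = (7 + 3 + 3 + 4) / 4 = 17/4 = 4.25

Step 2 — sample variances and covariances s[i,j] = (1/(n-1)) · Σ_k (x_{k,i} - mean_i) · (x_{k,j} - mean_j), with n-1 = 3:
  s[X_1,X_1] = ((-2.75)·(-2.75) + (-0.75)·(-0.75) + (2.25)·(2.25) + (1.25)·(1.25)) / 3 = 14.75/3 = 4.9167
  s[X_1,X_2] = ((-2.75)·(2.75) + (-0.75)·(-1.25) + (2.25)·(-1.25) + (1.25)·(-0.25)) / 3 = -9.75/3 = -3.25
  s[X_2,X_2] = ((2.75)·(2.75) + (-1.25)·(-1.25) + (-1.25)·(-1.25) + (-0.25)·(-0.25)) / 3 = 10.75/3 = 3.5833
  Sample standard deviations s_i = √(s[i,i]):
  s(X_1) = √(4.9167) = 2.2174
  s(X_2) = √(3.5833) = 1.893

Step 3 — r_{ij} = s_{ij} / (s_i · s_j):
  r[X_1,X_1] = 1 (diagonal).
  r[X_1,X_2] = -3.25 / (2.2174 · 1.893) = -3.25 / 4.1974 = -0.7743
  r[X_2,X_2] = 1 (diagonal).

R is symmetric with unit diagonal. Assembling:

R = [[1, -0.7743],
 [-0.7743, 1]]


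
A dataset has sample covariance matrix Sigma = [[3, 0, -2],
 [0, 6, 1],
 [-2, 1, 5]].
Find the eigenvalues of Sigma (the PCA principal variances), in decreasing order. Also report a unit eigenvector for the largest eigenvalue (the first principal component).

Step 1 — characteristic polynomial p(λ) = det(λI - Sigma) = λ³ - tr·λ² + c_1·λ - det, where tr = trace, c_1 = sum of the principal 2×2 minors, det = det(Sigma):
  tr = 3 + 6 + 5 = 14,
  c_1 = (3·6 - (0)²) + (3·5 - (-2)²) + (6·5 - (1)²) = 18 + 11 + 29 = 58,
  det = 3·(6·5 - (1)²) - (0)·((0)·5 - (1)·(-2)) + (-2)·((0)·(1) - 6·(-2)) = 3·(29) - (0)·(2) + (-2)·(12) = 63.
  So p(λ) = λ³ - 14λ² + 58λ - 63.
Step 2 — look for an integer root (rational root theorem: any rational root is an integer divisor of 63). Testing λ = 7:
  p(7) = 343 - 686 + 406 - 63 = 0  ✓
  Dividing out (λ - 7): p(λ) = (λ - 7)(λ² - 7λ + 9).
Step 3 — remaining eigenvalues from the quadratic λ² - 7λ + 9 = 0:
  Δ = 7² - 4·9 = 49 - 36 = 13,  λ = (7 ± √13)/2 = (7 ± 3.6056)/2 ≈ 5.3028 or 1.6972.
  Sorted: λ_1 = 7,  λ_2 = 5.3028,  λ_3 = 1.6972  (check: sum = 14 = tr ✓).

Step 4 — unit eigenvector for λ_1 = 7: v spans the null space of (Sigma - λ_1 I), whose rows are
  r_1 = (-4, 0, -2),  r_2 = (0, -1, 1),  r_3 = (-2, 1, -2).
  v is orthogonal to every row, so take v ∝ r_1 × r_2 = ((0)·(1) - (-2)·(-1), (-2)·(0) - (-4)·(1), (-4)·(-1) - (0)·(0)) = (-2, 4, 4).
  Rescale (divide by 2; multiply by -1 so the first nonzero entry is positive): u = (1, -2, -2).
  ||u|| = √((1)² + (-2)² + (-2)²) = √(9) = 3,  v_1 = u/||u|| ≈ (0.3333, -0.6667, -0.6667) (||v_1|| = 1).

λ_1 = 7,  λ_2 = 5.3028,  λ_3 = 1.6972;  v_1 ≈ (0.3333, -0.6667, -0.6667)


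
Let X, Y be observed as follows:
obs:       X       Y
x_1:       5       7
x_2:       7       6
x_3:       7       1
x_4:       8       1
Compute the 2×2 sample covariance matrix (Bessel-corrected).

Step 1 — column means:
  mean(X) = (5 + 7 + 7 + 8) / 4 = 27/4 = 6.75
  mean(Y) = (7 + 6 + 1 + 1) / 4 = 15/4 = 3.75

Step 2 — sample covariance S[i,j] = (1/(n-1)) · Σ_k (x_{k,i} - mean_i) · (x_{k,j} - mean_j), with n-1 = 3.
  S[X,X] = ((-1.75)·(-1.75) + (0.25)·(0.25) + (0.25)·(0.25) + (1.25)·(1.25)) / 3 = 4.75/3 = 1.5833
  S[X,Y] = ((-1.75)·(3.25) + (0.25)·(2.25) + (0.25)·(-2.75) + (1.25)·(-2.75)) / 3 = -9.25/3 = -3.0833
  S[Y,Y] = ((3.25)·(3.25) + (2.25)·(2.25) + (-2.75)·(-2.75) + (-2.75)·(-2.75)) / 3 = 30.75/3 = 10.25

S is symmetric (S[j,i] = S[i,j]). Assembling:

S = [[1.5833, -3.0833],
 [-3.0833, 10.25]]


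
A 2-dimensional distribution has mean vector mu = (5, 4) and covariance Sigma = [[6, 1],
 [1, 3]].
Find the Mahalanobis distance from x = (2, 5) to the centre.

Step 1 — centre the observation: (x - mu) = (-3, 1).

Step 2 — invert Sigma. det(Sigma) = 6·3 - (1)² = 17.
  Sigma^{-1} = (1/det) · [[d, -b], [-b, a]] = [[0.1765, -0.0588],
 [-0.0588, 0.3529]].

Step 3 — form the quadratic (x - mu)^T · Sigma^{-1} · (x - mu):
  Sigma^{-1} · (x - mu) = (-0.5882, 0.5294).
  (x - mu)^T · [Sigma^{-1} · (x - mu)] = (-3)·(-0.5882) + (1)·(0.5294) = 2.2941.

Step 4 — take square root: d = √(2.2941) ≈ 1.5146.

d(x, mu) = √(2.2941) ≈ 1.5146


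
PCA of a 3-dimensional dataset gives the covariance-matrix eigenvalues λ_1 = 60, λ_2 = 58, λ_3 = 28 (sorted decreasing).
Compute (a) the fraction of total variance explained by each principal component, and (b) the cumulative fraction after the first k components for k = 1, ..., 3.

Step 1 — total variance = trace(Sigma) = Σ λ_i = 60 + 58 + 28 = 146.

Step 2 — fraction explained by component i = λ_i / Σ λ:
  PC1: 60/146 = 0.411
  PC2: 58/146 = 0.3973
  PC3: 28/146 = 0.1918

Step 3 — cumulative fraction after k components = (λ_1 + ... + λ_k) / Σ λ:
  k = 1: 60/146 = 0.411
  k = 2: (60 + 58)/146 = 118/146 = 0.8082
  k = 3: (60 + 58 + 28)/146 = 146/146 = 1

Summary (fraction, with percent):

explained: PC1 0.411 (41.1%), PC2 0.3973 (39.73%), PC3 0.1918 (19.18%);  cumulative: 0.411, 0.8082, 1


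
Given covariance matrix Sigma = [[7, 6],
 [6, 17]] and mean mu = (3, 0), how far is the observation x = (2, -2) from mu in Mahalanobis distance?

Step 1 — centre the observation: (x - mu) = (-1, -2).

Step 2 — invert Sigma. det(Sigma) = 7·17 - (6)² = 83.
  Sigma^{-1} = (1/det) · [[d, -b], [-b, a]] = [[0.2048, -0.0723],
 [-0.0723, 0.0843]].

Step 3 — form the quadratic (x - mu)^T · Sigma^{-1} · (x - mu):
  Sigma^{-1} · (x - mu) = (-0.0602, -0.0964).
  (x - mu)^T · [Sigma^{-1} · (x - mu)] = (-1)·(-0.0602) + (-2)·(-0.0964) = 0.253.

Step 4 — take square root: d = √(0.253) ≈ 0.503.

d(x, mu) = √(0.253) ≈ 0.503


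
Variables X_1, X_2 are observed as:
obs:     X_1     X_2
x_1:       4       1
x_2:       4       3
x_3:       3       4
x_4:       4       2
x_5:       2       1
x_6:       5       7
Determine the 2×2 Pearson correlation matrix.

Step 1 — column means:
  mean(X_1) = (4 + 4 + 3 + 4 + 2 + 5) / 6 = 22/6 = 3.6667
  mean(X_2) = (1 + 3 + 4 + 2 + 1 + 7) / 6 = 18/6 = 3

Step 2 — sample variances and covariances s[i,j] = (1/(n-1)) · Σ_k (x_{k,i} - mean_i) · (x_{k,j} - mean_j), with n-1 = 5:
  s[X_1,X_1] = ((0.3333)·(0.3333) + (0.3333)·(0.3333) + (-0.6667)·(-0.6667) + (0.3333)·(0.3333) + (-1.6667)·(-1.6667) + (1.3333)·(1.3333)) / 5 = 5.3333/5 = 1.0667
  s[X_1,X_2] = ((0.3333)·(-2) + (0.3333)·(0) + (-0.6667)·(1) + (0.3333)·(-1) + (-1.6667)·(-2) + (1.3333)·(4)) / 5 = 7/5 = 1.4
  s[X_2,X_2] = ((-2)·(-2) + (0)·(0) + (1)·(1) + (-1)·(-1) + (-2)·(-2) + (4)·(4)) / 5 = 26/5 = 5.2
  Sample standard deviations s_i = √(s[i,i]):
  s(X_1) = √(1.0667) = 1.0328
  s(X_2) = √(5.2) = 2.2804

Step 3 — r_{ij} = s_{ij} / (s_i · s_j):
  r[X_1,X_1] = 1 (diagonal).
  r[X_1,X_2] = 1.4 / (1.0328 · 2.2804) = 1.4 / 2.3551 = 0.5944
  r[X_2,X_2] = 1 (diagonal).

R is symmetric with unit diagonal. Assembling:

R = [[1, 0.5944],
 [0.5944, 1]]


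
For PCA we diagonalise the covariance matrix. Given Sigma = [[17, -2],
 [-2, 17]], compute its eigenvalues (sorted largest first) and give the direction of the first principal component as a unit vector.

Step 1 — characteristic polynomial of 2×2 Sigma:
  det(Sigma - λI) = λ² - trace · λ + det = 0.
  trace = 17 + 17 = 34, det = 17·17 - (-2)² = 285.
Step 2 — discriminant:
  Δ = trace² - 4·det = 1156 - 1140 = 16.
Step 3 — eigenvalues:
  λ = (trace ± √Δ)/2 = (34 ± 4)/2,
  λ_1 = 19,  λ_2 = 15.

Step 4 — unit eigenvector for λ_1: solve (Sigma - λ_1 I)v = 0. First row:
  (17 - 19)·v_x + (-2)·v_y = 0, i.e. (-2)·v_x + (-2)·v_y = 0,
  so v ∝ (b, λ_1 - a) = (-2, 2); multiply by -1 so the first entry is positive: u = (2, -2).
  ||u|| = √((2)² + (-2)²) = √(8) ≈ 2.8284,
  v_1 = u/||u|| ≈ (0.7071, -0.7071) (||v_1|| = 1).

λ_1 = 19,  λ_2 = 15;  v_1 ≈ (0.7071, -0.7071)


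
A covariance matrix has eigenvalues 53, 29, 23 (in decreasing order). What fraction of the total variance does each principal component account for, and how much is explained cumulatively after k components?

Step 1 — total variance = trace(Sigma) = Σ λ_i = 53 + 29 + 23 = 105.

Step 2 — fraction explained by component i = λ_i / Σ λ:
  PC1: 53/105 = 0.5048
  PC2: 29/105 = 0.2762
  PC3: 23/105 = 0.219

Step 3 — cumulative fraction after k components = (λ_1 + ... + λ_k) / Σ λ:
  k = 1: 53/105 = 0.5048
  k = 2: (53 + 29)/105 = 82/105 = 0.781
  k = 3: (53 + 29 + 23)/105 = 105/105 = 1

Summary (fraction, with percent):

explained: PC1 0.5048 (50.48%), PC2 0.2762 (27.62%), PC3 0.219 (21.9%);  cumulative: 0.5048, 0.781, 1


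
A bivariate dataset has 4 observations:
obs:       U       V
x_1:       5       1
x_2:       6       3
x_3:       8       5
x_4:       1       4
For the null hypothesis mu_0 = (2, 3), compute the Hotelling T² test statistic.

Step 1 — sample mean vector:
  mean(U) = (5 + 6 + 8 + 1) / 4 = 20/4 = 5
  mean(V) = (1 + 3 + 5 + 4) / 4 = 13/4 = 3.25
  x̄ = (5, 3.25),  deviation x̄ - mu_0 = (5, 3.25) - (2, 3) = (3, 0.25).

Step 2 — sample covariance matrix, S[i,j] = (1/(n-1)) · Σ_k (x_{k,i} - mean_i) · (x_{k,j} - mean_j), divisor n-1 = 3:
  S[U,U] = ((0)·(0) + (1)·(1) + (3)·(3) + (-4)·(-4)) / 3 = 26/3 = 8.6667
  S[U,V] = ((0)·(-2.25) + (1)·(-0.25) + (3)·(1.75) + (-4)·(0.75)) / 3 = 2/3 = 0.6667
  S[V,V] = ((-2.25)·(-2.25) + (-0.25)·(-0.25) + (1.75)·(1.75) + (0.75)·(0.75)) / 3 = 8.75/3 = 2.9167
  S = [[8.6667, 0.6667],
 [0.6667, 2.9167]].

Step 3 — invert S. det(S) = 8.6667·2.9167 - (0.6667)² = 24.8333.
  S^{-1} = (1/det) · [[d, -b], [-b, a]] = [[0.1174, -0.0268],
 [-0.0268, 0.349]].

Step 4 — quadratic form (x̄ - mu_0)^T · S^{-1} · (x̄ - mu_0):
  S^{-1} · (x̄ - mu_0) = (0.3456, 0.0067),
  (x̄ - mu_0)^T · [...] = (3)·(0.3456) + (0.25)·(0.0067) = 1.0386.

Step 5 — scale by n: T² = 4 · 1.0386 = 4.1544.

T² ≈ 4.1544


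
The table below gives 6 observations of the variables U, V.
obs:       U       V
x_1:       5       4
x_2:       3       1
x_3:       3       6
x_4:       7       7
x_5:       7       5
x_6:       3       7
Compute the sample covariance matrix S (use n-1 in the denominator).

Step 1 — column means:
  mean(U) = (5 + 3 + 3 + 7 + 7 + 3) / 6 = 28/6 = 4.6667
  mean(V) = (4 + 1 + 6 + 7 + 5 + 7) / 6 = 30/6 = 5

Step 2 — sample covariance S[i,j] = (1/(n-1)) · Σ_k (x_{k,i} - mean_i) · (x_{k,j} - mean_j), with n-1 = 5.
  S[U,U] = ((0.3333)·(0.3333) + (-1.6667)·(-1.6667) + (-1.6667)·(-1.6667) + (2.3333)·(2.3333) + (2.3333)·(2.3333) + (-1.6667)·(-1.6667)) / 5 = 19.3333/5 = 3.8667
  S[U,V] = ((0.3333)·(-1) + (-1.6667)·(-4) + (-1.6667)·(1) + (2.3333)·(2) + (2.3333)·(0) + (-1.6667)·(2)) / 5 = 6/5 = 1.2
  S[V,V] = ((-1)·(-1) + (-4)·(-4) + (1)·(1) + (2)·(2) + (0)·(0) + (2)·(2)) / 5 = 26/5 = 5.2

S is symmetric (S[j,i] = S[i,j]). Assembling:

S = [[3.8667, 1.2],
 [1.2, 5.2]]


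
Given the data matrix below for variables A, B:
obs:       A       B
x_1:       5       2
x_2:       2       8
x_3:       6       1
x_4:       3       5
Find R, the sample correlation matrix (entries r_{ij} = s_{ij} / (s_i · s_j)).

Step 1 — column means:
  mean(A) = (5 + 2 + 6 + 3) / 4 = 16/4 = 4
  mean(B) = (2 + 8 + 1 + 5) / 4 = 16/4 = 4

Step 2 — sample variances and covariances s[i,j] = (1/(n-1)) · Σ_k (x_{k,i} - mean_i) · (x_{k,j} - mean_j), with n-1 = 3:
  s[A,A] = ((1)·(1) + (-2)·(-2) + (2)·(2) + (-1)·(-1)) / 3 = 10/3 = 3.3333
  s[A,B] = ((1)·(-2) + (-2)·(4) + (2)·(-3) + (-1)·(1)) / 3 = -17/3 = -5.6667
  s[B,B] = ((-2)·(-2) + (4)·(4) + (-3)·(-3) + (1)·(1)) / 3 = 30/3 = 10
  Sample standard deviations s_i = √(s[i,i]):
  s(A) = √(3.3333) = 1.8257
  s(B) = √(10) = 3.1623

Step 3 — r_{ij} = s_{ij} / (s_i · s_j):
  r[A,A] = 1 (diagonal).
  r[A,B] = -5.6667 / (1.8257 · 3.1623) = -5.6667 / 5.7735 = -0.9815
  r[B,B] = 1 (diagonal).

R is symmetric with unit diagonal. Assembling:

R = [[1, -0.9815],
 [-0.9815, 1]]


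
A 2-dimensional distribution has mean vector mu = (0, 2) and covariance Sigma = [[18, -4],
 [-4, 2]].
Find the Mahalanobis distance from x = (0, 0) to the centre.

Step 1 — centre the observation: (x - mu) = (0, -2).

Step 2 — invert Sigma. det(Sigma) = 18·2 - (-4)² = 20.
  Sigma^{-1} = (1/det) · [[d, -b], [-b, a]] = [[0.1, 0.2],
 [0.2, 0.9]].

Step 3 — form the quadratic (x - mu)^T · Sigma^{-1} · (x - mu):
  Sigma^{-1} · (x - mu) = (-0.4, -1.8).
  (x - mu)^T · [Sigma^{-1} · (x - mu)] = (0)·(-0.4) + (-2)·(-1.8) = 3.6.

Step 4 — take square root: d = √(3.6) ≈ 1.8974.

d(x, mu) = √(3.6) ≈ 1.8974


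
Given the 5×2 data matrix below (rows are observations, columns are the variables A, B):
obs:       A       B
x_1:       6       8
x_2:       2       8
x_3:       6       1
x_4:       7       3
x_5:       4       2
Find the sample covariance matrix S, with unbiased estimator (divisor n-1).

Step 1 — column means:
  mean(A) = (6 + 2 + 6 + 7 + 4) / 5 = 25/5 = 5
  mean(B) = (8 + 8 + 1 + 3 + 2) / 5 = 22/5 = 4.4

Step 2 — sample covariance S[i,j] = (1/(n-1)) · Σ_k (x_{k,i} - mean_i) · (x_{k,j} - mean_j), with n-1 = 4.
  S[A,A] = ((1)·(1) + (-3)·(-3) + (1)·(1) + (2)·(2) + (-1)·(-1)) / 4 = 16/4 = 4
  S[A,B] = ((1)·(3.6) + (-3)·(3.6) + (1)·(-3.4) + (2)·(-1.4) + (-1)·(-2.4)) / 4 = -11/4 = -2.75
  S[B,B] = ((3.6)·(3.6) + (3.6)·(3.6) + (-3.4)·(-3.4) + (-1.4)·(-1.4) + (-2.4)·(-2.4)) / 4 = 45.2/4 = 11.3

S is symmetric (S[j,i] = S[i,j]). Assembling:

S = [[4, -2.75],
 [-2.75, 11.3]]


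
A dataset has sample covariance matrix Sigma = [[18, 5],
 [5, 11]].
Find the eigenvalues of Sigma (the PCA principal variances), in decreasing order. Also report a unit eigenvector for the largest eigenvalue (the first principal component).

Step 1 — characteristic polynomial of 2×2 Sigma:
  det(Sigma - λI) = λ² - trace · λ + det = 0.
  trace = 18 + 11 = 29, det = 18·11 - (5)² = 173.
Step 2 — discriminant:
  Δ = trace² - 4·det = 841 - 692 = 149.
Step 3 — eigenvalues:
  λ = (trace ± √Δ)/2 = (29 ± 12.2066)/2,
  λ_1 = 20.6033,  λ_2 = 8.3967.

Step 4 — unit eigenvector for λ_1: solve (Sigma - λ_1 I)v = 0. First row:
  (18 - 20.6033)·v_x + (5)·v_y = 0, i.e. (-2.6033)·v_x + (5)·v_y = 0,
  so v ∝ (b, λ_1 - a) = (5, 2.6033) = u.
  ||u|| = √((5)² + (2.6033)²) = √(31.7771) ≈ 5.6371,
  v_1 = u/||u|| ≈ (0.887, 0.4618) (||v_1|| = 1).

λ_1 = 20.6033,  λ_2 = 8.3967;  v_1 ≈ (0.887, 0.4618)


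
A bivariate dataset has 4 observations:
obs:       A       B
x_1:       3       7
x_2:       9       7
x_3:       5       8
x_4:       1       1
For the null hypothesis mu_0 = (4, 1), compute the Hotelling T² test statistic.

Step 1 — sample mean vector:
  mean(A) = (3 + 9 + 5 + 1) / 4 = 18/4 = 4.5
  mean(B) = (7 + 7 + 8 + 1) / 4 = 23/4 = 5.75
  x̄ = (4.5, 5.75),  deviation x̄ - mu_0 = (4.5, 5.75) - (4, 1) = (0.5, 4.75).

Step 2 — sample covariance matrix, S[i,j] = (1/(n-1)) · Σ_k (x_{k,i} - mean_i) · (x_{k,j} - mean_j), divisor n-1 = 3:
  S[A,A] = ((-1.5)·(-1.5) + (4.5)·(4.5) + (0.5)·(0.5) + (-3.5)·(-3.5)) / 3 = 35/3 = 11.6667
  S[A,B] = ((-1.5)·(1.25) + (4.5)·(1.25) + (0.5)·(2.25) + (-3.5)·(-4.75)) / 3 = 21.5/3 = 7.1667
  S[B,B] = ((1.25)·(1.25) + (1.25)·(1.25) + (2.25)·(2.25) + (-4.75)·(-4.75)) / 3 = 30.75/3 = 10.25
  S = [[11.6667, 7.1667],
 [7.1667, 10.25]].

Step 3 — invert S. det(S) = 11.6667·10.25 - (7.1667)² = 68.2222.
  S^{-1} = (1/det) · [[d, -b], [-b, a]] = [[0.1502, -0.105],
 [-0.105, 0.171]].

Step 4 — quadratic form (x̄ - mu_0)^T · S^{-1} · (x̄ - mu_0):
  S^{-1} · (x̄ - mu_0) = (-0.4239, 0.7598),
  (x̄ - mu_0)^T · [...] = (0.5)·(-0.4239) + (4.75)·(0.7598) = 3.397.

Step 5 — scale by n: T² = 4 · 3.397 = 13.5879.

T² ≈ 13.5879


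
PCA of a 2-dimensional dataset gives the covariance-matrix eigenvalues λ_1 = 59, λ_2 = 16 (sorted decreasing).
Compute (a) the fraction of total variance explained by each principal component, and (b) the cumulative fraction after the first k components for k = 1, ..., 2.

Step 1 — total variance = trace(Sigma) = Σ λ_i = 59 + 16 = 75.

Step 2 — fraction explained by component i = λ_i / Σ λ:
  PC1: 59/75 = 0.7867
  PC2: 16/75 = 0.2133

Step 3 — cumulative fraction after k components = (λ_1 + ... + λ_k) / Σ λ:
  k = 1: 59/75 = 0.7867
  k = 2: (59 + 16)/75 = 75/75 = 1

Summary (fraction, with percent):

explained: PC1 0.7867 (78.67%), PC2 0.2133 (21.33%);  cumulative: 0.7867, 1


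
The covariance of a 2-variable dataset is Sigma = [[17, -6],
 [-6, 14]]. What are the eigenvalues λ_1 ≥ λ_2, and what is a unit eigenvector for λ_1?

Step 1 — characteristic polynomial of 2×2 Sigma:
  det(Sigma - λI) = λ² - trace · λ + det = 0.
  trace = 17 + 14 = 31, det = 17·14 - (-6)² = 202.
Step 2 — discriminant:
  Δ = trace² - 4·det = 961 - 808 = 153.
Step 3 — eigenvalues:
  λ = (trace ± √Δ)/2 = (31 ± 12.3693)/2,
  λ_1 = 21.6847,  λ_2 = 9.3153.

Step 4 — unit eigenvector for λ_1: solve (Sigma - λ_1 I)v = 0. First row:
  (17 - 21.6847)·v_x + (-6)·v_y = 0, i.e. (-4.6847)·v_x + (-6)·v_y = 0,
  so v ∝ (b, λ_1 - a) = (-6, 4.6847); multiply by -1 so the first entry is positive: u = (6, -4.6847).
  ||u|| = √((6)² + (-4.6847)²) = √(57.946) ≈ 7.6122,
  v_1 = u/||u|| ≈ (0.7882, -0.6154) (||v_1|| = 1).

λ_1 = 21.6847,  λ_2 = 9.3153;  v_1 ≈ (0.7882, -0.6154)


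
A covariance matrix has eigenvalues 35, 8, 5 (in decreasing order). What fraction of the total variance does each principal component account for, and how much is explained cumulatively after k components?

Step 1 — total variance = trace(Sigma) = Σ λ_i = 35 + 8 + 5 = 48.

Step 2 — fraction explained by component i = λ_i / Σ λ:
  PC1: 35/48 = 0.7292
  PC2: 8/48 = 0.1667
  PC3: 5/48 = 0.1042

Step 3 — cumulative fraction after k components = (λ_1 + ... + λ_k) / Σ λ:
  k = 1: 35/48 = 0.7292
  k = 2: (35 + 8)/48 = 43/48 = 0.8958
  k = 3: (35 + 8 + 5)/48 = 48/48 = 1

Summary (fraction, with percent):

explained: PC1 0.7292 (72.92%), PC2 0.1667 (16.67%), PC3 0.1042 (10.42%);  cumulative: 0.7292, 0.8958, 1


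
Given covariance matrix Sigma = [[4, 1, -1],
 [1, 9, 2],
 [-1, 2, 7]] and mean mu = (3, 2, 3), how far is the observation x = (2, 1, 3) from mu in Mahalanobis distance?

Step 1 — centre the observation: (x - mu) = (-1, -1, 0).

Step 2 — invert Sigma (cofactor / det for 3×3, or solve directly):
  Sigma^{-1} = [[0.2731, -0.0417, 0.0509],
 [-0.0417, 0.125, -0.0417],
 [0.0509, -0.0417, 0.162]].

Step 3 — form the quadratic (x - mu)^T · Sigma^{-1} · (x - mu):
  Sigma^{-1} · (x - mu) = (-0.2315, -0.0833, -0.0093).
  (x - mu)^T · [Sigma^{-1} · (x - mu)] = (-1)·(-0.2315) + (-1)·(-0.0833) + (0)·(-0.0093) = 0.3148.

Step 4 — take square root: d = √(0.3148) ≈ 0.5611.

d(x, mu) = √(0.3148) ≈ 0.5611


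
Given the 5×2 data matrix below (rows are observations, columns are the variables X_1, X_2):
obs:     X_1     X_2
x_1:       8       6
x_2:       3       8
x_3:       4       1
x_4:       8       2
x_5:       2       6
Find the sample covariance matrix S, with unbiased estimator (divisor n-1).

Step 1 — column means:
  mean(X_1) = (8 + 3 + 4 + 8 + 2) / 5 = 25/5 = 5
  mean(X_2) = (6 + 8 + 1 + 2 + 6) / 5 = 23/5 = 4.6

Step 2 — sample covariance S[i,j] = (1/(n-1)) · Σ_k (x_{k,i} - mean_i) · (x_{k,j} - mean_j), with n-1 = 4.
  S[X_1,X_1] = ((3)·(3) + (-2)·(-2) + (-1)·(-1) + (3)·(3) + (-3)·(-3)) / 4 = 32/4 = 8
  S[X_1,X_2] = ((3)·(1.4) + (-2)·(3.4) + (-1)·(-3.6) + (3)·(-2.6) + (-3)·(1.4)) / 4 = -11/4 = -2.75
  S[X_2,X_2] = ((1.4)·(1.4) + (3.4)·(3.4) + (-3.6)·(-3.6) + (-2.6)·(-2.6) + (1.4)·(1.4)) / 4 = 35.2/4 = 8.8

S is symmetric (S[j,i] = S[i,j]). Assembling:

S = [[8, -2.75],
 [-2.75, 8.8]]


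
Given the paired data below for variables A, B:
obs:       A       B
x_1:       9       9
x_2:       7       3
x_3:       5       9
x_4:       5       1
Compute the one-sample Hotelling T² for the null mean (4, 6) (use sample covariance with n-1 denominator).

Step 1 — sample mean vector:
  mean(A) = (9 + 7 + 5 + 5) / 4 = 26/4 = 6.5
  mean(B) = (9 + 3 + 9 + 1) / 4 = 22/4 = 5.5
  x̄ = (6.5, 5.5),  deviation x̄ - mu_0 = (6.5, 5.5) - (4, 6) = (2.5, -0.5).

Step 2 — sample covariance matrix, S[i,j] = (1/(n-1)) · Σ_k (x_{k,i} - mean_i) · (x_{k,j} - mean_j), divisor n-1 = 3:
  S[A,A] = ((2.5)·(2.5) + (0.5)·(0.5) + (-1.5)·(-1.5) + (-1.5)·(-1.5)) / 3 = 11/3 = 3.6667
  S[A,B] = ((2.5)·(3.5) + (0.5)·(-2.5) + (-1.5)·(3.5) + (-1.5)·(-4.5)) / 3 = 9/3 = 3
  S[B,B] = ((3.5)·(3.5) + (-2.5)·(-2.5) + (3.5)·(3.5) + (-4.5)·(-4.5)) / 3 = 51/3 = 17
  S = [[3.6667, 3],
 [3, 17]].

Step 3 — invert S. det(S) = 3.6667·17 - (3)² = 53.3333.
  S^{-1} = (1/det) · [[d, -b], [-b, a]] = [[0.3188, -0.0563],
 [-0.0563, 0.0688]].

Step 4 — quadratic form (x̄ - mu_0)^T · S^{-1} · (x̄ - mu_0):
  S^{-1} · (x̄ - mu_0) = (0.825, -0.175),
  (x̄ - mu_0)^T · [...] = (2.5)·(0.825) + (-0.5)·(-0.175) = 2.15.

Step 5 — scale by n: T² = 4 · 2.15 = 8.6.

T² ≈ 8.6
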